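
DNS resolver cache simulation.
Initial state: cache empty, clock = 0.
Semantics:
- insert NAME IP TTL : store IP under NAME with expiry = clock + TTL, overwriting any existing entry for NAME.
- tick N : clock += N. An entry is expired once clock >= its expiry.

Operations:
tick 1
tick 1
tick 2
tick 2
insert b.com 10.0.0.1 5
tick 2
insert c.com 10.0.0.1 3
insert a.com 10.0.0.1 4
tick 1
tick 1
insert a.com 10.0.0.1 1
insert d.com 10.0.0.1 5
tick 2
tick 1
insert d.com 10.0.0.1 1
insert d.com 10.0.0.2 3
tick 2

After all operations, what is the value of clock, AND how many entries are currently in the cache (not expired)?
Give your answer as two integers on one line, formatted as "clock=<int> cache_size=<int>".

Op 1: tick 1 -> clock=1.
Op 2: tick 1 -> clock=2.
Op 3: tick 2 -> clock=4.
Op 4: tick 2 -> clock=6.
Op 5: insert b.com -> 10.0.0.1 (expiry=6+5=11). clock=6
Op 6: tick 2 -> clock=8.
Op 7: insert c.com -> 10.0.0.1 (expiry=8+3=11). clock=8
Op 8: insert a.com -> 10.0.0.1 (expiry=8+4=12). clock=8
Op 9: tick 1 -> clock=9.
Op 10: tick 1 -> clock=10.
Op 11: insert a.com -> 10.0.0.1 (expiry=10+1=11). clock=10
Op 12: insert d.com -> 10.0.0.1 (expiry=10+5=15). clock=10
Op 13: tick 2 -> clock=12. purged={a.com,b.com,c.com}
Op 14: tick 1 -> clock=13.
Op 15: insert d.com -> 10.0.0.1 (expiry=13+1=14). clock=13
Op 16: insert d.com -> 10.0.0.2 (expiry=13+3=16). clock=13
Op 17: tick 2 -> clock=15.
Final clock = 15
Final cache (unexpired): {d.com} -> size=1

Answer: clock=15 cache_size=1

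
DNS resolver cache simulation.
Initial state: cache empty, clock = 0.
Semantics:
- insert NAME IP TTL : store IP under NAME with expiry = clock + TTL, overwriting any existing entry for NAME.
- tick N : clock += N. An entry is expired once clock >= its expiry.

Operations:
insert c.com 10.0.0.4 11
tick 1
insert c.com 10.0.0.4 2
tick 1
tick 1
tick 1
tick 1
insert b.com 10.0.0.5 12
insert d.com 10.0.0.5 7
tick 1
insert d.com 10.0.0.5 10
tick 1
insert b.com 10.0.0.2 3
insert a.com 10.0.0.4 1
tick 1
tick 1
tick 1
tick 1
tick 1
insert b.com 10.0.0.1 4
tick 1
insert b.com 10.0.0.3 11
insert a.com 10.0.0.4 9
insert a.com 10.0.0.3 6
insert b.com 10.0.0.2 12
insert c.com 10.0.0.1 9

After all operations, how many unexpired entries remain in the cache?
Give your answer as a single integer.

Answer: 4

Derivation:
Op 1: insert c.com -> 10.0.0.4 (expiry=0+11=11). clock=0
Op 2: tick 1 -> clock=1.
Op 3: insert c.com -> 10.0.0.4 (expiry=1+2=3). clock=1
Op 4: tick 1 -> clock=2.
Op 5: tick 1 -> clock=3. purged={c.com}
Op 6: tick 1 -> clock=4.
Op 7: tick 1 -> clock=5.
Op 8: insert b.com -> 10.0.0.5 (expiry=5+12=17). clock=5
Op 9: insert d.com -> 10.0.0.5 (expiry=5+7=12). clock=5
Op 10: tick 1 -> clock=6.
Op 11: insert d.com -> 10.0.0.5 (expiry=6+10=16). clock=6
Op 12: tick 1 -> clock=7.
Op 13: insert b.com -> 10.0.0.2 (expiry=7+3=10). clock=7
Op 14: insert a.com -> 10.0.0.4 (expiry=7+1=8). clock=7
Op 15: tick 1 -> clock=8. purged={a.com}
Op 16: tick 1 -> clock=9.
Op 17: tick 1 -> clock=10. purged={b.com}
Op 18: tick 1 -> clock=11.
Op 19: tick 1 -> clock=12.
Op 20: insert b.com -> 10.0.0.1 (expiry=12+4=16). clock=12
Op 21: tick 1 -> clock=13.
Op 22: insert b.com -> 10.0.0.3 (expiry=13+11=24). clock=13
Op 23: insert a.com -> 10.0.0.4 (expiry=13+9=22). clock=13
Op 24: insert a.com -> 10.0.0.3 (expiry=13+6=19). clock=13
Op 25: insert b.com -> 10.0.0.2 (expiry=13+12=25). clock=13
Op 26: insert c.com -> 10.0.0.1 (expiry=13+9=22). clock=13
Final cache (unexpired): {a.com,b.com,c.com,d.com} -> size=4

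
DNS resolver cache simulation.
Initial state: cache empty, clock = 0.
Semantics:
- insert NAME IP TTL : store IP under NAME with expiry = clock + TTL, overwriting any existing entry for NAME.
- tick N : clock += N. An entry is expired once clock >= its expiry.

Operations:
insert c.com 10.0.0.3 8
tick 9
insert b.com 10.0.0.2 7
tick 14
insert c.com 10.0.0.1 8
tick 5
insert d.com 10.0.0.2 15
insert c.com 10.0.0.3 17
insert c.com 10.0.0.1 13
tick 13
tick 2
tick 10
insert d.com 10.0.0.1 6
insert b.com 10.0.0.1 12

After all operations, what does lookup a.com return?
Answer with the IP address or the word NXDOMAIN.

Answer: NXDOMAIN

Derivation:
Op 1: insert c.com -> 10.0.0.3 (expiry=0+8=8). clock=0
Op 2: tick 9 -> clock=9. purged={c.com}
Op 3: insert b.com -> 10.0.0.2 (expiry=9+7=16). clock=9
Op 4: tick 14 -> clock=23. purged={b.com}
Op 5: insert c.com -> 10.0.0.1 (expiry=23+8=31). clock=23
Op 6: tick 5 -> clock=28.
Op 7: insert d.com -> 10.0.0.2 (expiry=28+15=43). clock=28
Op 8: insert c.com -> 10.0.0.3 (expiry=28+17=45). clock=28
Op 9: insert c.com -> 10.0.0.1 (expiry=28+13=41). clock=28
Op 10: tick 13 -> clock=41. purged={c.com}
Op 11: tick 2 -> clock=43. purged={d.com}
Op 12: tick 10 -> clock=53.
Op 13: insert d.com -> 10.0.0.1 (expiry=53+6=59). clock=53
Op 14: insert b.com -> 10.0.0.1 (expiry=53+12=65). clock=53
lookup a.com: not in cache (expired or never inserted)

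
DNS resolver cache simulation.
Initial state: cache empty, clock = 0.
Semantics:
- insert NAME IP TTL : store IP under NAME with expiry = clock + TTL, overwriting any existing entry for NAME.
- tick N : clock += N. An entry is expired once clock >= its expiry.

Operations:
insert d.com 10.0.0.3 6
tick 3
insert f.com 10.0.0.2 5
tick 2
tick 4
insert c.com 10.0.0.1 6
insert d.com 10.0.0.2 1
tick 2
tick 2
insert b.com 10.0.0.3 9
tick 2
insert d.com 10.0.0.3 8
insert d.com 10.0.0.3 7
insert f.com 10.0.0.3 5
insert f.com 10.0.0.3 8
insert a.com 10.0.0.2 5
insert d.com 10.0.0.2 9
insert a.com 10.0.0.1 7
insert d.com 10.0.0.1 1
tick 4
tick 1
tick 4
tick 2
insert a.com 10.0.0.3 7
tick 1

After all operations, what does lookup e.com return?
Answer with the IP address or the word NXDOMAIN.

Op 1: insert d.com -> 10.0.0.3 (expiry=0+6=6). clock=0
Op 2: tick 3 -> clock=3.
Op 3: insert f.com -> 10.0.0.2 (expiry=3+5=8). clock=3
Op 4: tick 2 -> clock=5.
Op 5: tick 4 -> clock=9. purged={d.com,f.com}
Op 6: insert c.com -> 10.0.0.1 (expiry=9+6=15). clock=9
Op 7: insert d.com -> 10.0.0.2 (expiry=9+1=10). clock=9
Op 8: tick 2 -> clock=11. purged={d.com}
Op 9: tick 2 -> clock=13.
Op 10: insert b.com -> 10.0.0.3 (expiry=13+9=22). clock=13
Op 11: tick 2 -> clock=15. purged={c.com}
Op 12: insert d.com -> 10.0.0.3 (expiry=15+8=23). clock=15
Op 13: insert d.com -> 10.0.0.3 (expiry=15+7=22). clock=15
Op 14: insert f.com -> 10.0.0.3 (expiry=15+5=20). clock=15
Op 15: insert f.com -> 10.0.0.3 (expiry=15+8=23). clock=15
Op 16: insert a.com -> 10.0.0.2 (expiry=15+5=20). clock=15
Op 17: insert d.com -> 10.0.0.2 (expiry=15+9=24). clock=15
Op 18: insert a.com -> 10.0.0.1 (expiry=15+7=22). clock=15
Op 19: insert d.com -> 10.0.0.1 (expiry=15+1=16). clock=15
Op 20: tick 4 -> clock=19. purged={d.com}
Op 21: tick 1 -> clock=20.
Op 22: tick 4 -> clock=24. purged={a.com,b.com,f.com}
Op 23: tick 2 -> clock=26.
Op 24: insert a.com -> 10.0.0.3 (expiry=26+7=33). clock=26
Op 25: tick 1 -> clock=27.
lookup e.com: not in cache (expired or never inserted)

Answer: NXDOMAIN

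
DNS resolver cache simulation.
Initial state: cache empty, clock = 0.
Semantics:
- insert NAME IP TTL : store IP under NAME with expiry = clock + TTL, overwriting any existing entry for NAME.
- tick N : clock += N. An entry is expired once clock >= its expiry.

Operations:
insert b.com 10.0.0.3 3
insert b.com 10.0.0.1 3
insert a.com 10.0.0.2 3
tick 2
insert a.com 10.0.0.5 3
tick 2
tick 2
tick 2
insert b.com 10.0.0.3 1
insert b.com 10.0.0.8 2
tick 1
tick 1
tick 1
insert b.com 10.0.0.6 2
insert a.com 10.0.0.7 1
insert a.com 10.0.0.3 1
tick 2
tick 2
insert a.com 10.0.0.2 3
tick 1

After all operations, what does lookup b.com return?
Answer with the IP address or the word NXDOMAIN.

Op 1: insert b.com -> 10.0.0.3 (expiry=0+3=3). clock=0
Op 2: insert b.com -> 10.0.0.1 (expiry=0+3=3). clock=0
Op 3: insert a.com -> 10.0.0.2 (expiry=0+3=3). clock=0
Op 4: tick 2 -> clock=2.
Op 5: insert a.com -> 10.0.0.5 (expiry=2+3=5). clock=2
Op 6: tick 2 -> clock=4. purged={b.com}
Op 7: tick 2 -> clock=6. purged={a.com}
Op 8: tick 2 -> clock=8.
Op 9: insert b.com -> 10.0.0.3 (expiry=8+1=9). clock=8
Op 10: insert b.com -> 10.0.0.8 (expiry=8+2=10). clock=8
Op 11: tick 1 -> clock=9.
Op 12: tick 1 -> clock=10. purged={b.com}
Op 13: tick 1 -> clock=11.
Op 14: insert b.com -> 10.0.0.6 (expiry=11+2=13). clock=11
Op 15: insert a.com -> 10.0.0.7 (expiry=11+1=12). clock=11
Op 16: insert a.com -> 10.0.0.3 (expiry=11+1=12). clock=11
Op 17: tick 2 -> clock=13. purged={a.com,b.com}
Op 18: tick 2 -> clock=15.
Op 19: insert a.com -> 10.0.0.2 (expiry=15+3=18). clock=15
Op 20: tick 1 -> clock=16.
lookup b.com: not in cache (expired or never inserted)

Answer: NXDOMAIN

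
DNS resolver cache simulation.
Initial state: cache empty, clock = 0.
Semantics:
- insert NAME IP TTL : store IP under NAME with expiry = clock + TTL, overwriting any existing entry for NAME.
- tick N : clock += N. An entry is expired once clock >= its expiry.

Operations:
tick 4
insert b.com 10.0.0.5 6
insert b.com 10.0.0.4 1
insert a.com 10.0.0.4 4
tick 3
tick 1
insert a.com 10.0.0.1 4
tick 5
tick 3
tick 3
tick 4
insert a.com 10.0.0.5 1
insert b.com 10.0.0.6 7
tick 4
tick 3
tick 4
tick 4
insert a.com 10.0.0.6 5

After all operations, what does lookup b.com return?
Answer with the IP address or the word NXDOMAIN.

Op 1: tick 4 -> clock=4.
Op 2: insert b.com -> 10.0.0.5 (expiry=4+6=10). clock=4
Op 3: insert b.com -> 10.0.0.4 (expiry=4+1=5). clock=4
Op 4: insert a.com -> 10.0.0.4 (expiry=4+4=8). clock=4
Op 5: tick 3 -> clock=7. purged={b.com}
Op 6: tick 1 -> clock=8. purged={a.com}
Op 7: insert a.com -> 10.0.0.1 (expiry=8+4=12). clock=8
Op 8: tick 5 -> clock=13. purged={a.com}
Op 9: tick 3 -> clock=16.
Op 10: tick 3 -> clock=19.
Op 11: tick 4 -> clock=23.
Op 12: insert a.com -> 10.0.0.5 (expiry=23+1=24). clock=23
Op 13: insert b.com -> 10.0.0.6 (expiry=23+7=30). clock=23
Op 14: tick 4 -> clock=27. purged={a.com}
Op 15: tick 3 -> clock=30. purged={b.com}
Op 16: tick 4 -> clock=34.
Op 17: tick 4 -> clock=38.
Op 18: insert a.com -> 10.0.0.6 (expiry=38+5=43). clock=38
lookup b.com: not in cache (expired or never inserted)

Answer: NXDOMAIN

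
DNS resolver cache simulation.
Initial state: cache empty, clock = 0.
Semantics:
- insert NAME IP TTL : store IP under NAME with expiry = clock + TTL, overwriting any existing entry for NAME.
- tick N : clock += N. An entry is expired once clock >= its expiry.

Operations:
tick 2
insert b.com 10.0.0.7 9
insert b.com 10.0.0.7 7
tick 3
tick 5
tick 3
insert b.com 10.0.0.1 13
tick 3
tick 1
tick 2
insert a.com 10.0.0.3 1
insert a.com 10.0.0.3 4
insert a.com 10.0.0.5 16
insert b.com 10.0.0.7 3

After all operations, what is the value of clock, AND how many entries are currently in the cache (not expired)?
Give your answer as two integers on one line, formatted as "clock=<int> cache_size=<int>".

Answer: clock=19 cache_size=2

Derivation:
Op 1: tick 2 -> clock=2.
Op 2: insert b.com -> 10.0.0.7 (expiry=2+9=11). clock=2
Op 3: insert b.com -> 10.0.0.7 (expiry=2+7=9). clock=2
Op 4: tick 3 -> clock=5.
Op 5: tick 5 -> clock=10. purged={b.com}
Op 6: tick 3 -> clock=13.
Op 7: insert b.com -> 10.0.0.1 (expiry=13+13=26). clock=13
Op 8: tick 3 -> clock=16.
Op 9: tick 1 -> clock=17.
Op 10: tick 2 -> clock=19.
Op 11: insert a.com -> 10.0.0.3 (expiry=19+1=20). clock=19
Op 12: insert a.com -> 10.0.0.3 (expiry=19+4=23). clock=19
Op 13: insert a.com -> 10.0.0.5 (expiry=19+16=35). clock=19
Op 14: insert b.com -> 10.0.0.7 (expiry=19+3=22). clock=19
Final clock = 19
Final cache (unexpired): {a.com,b.com} -> size=2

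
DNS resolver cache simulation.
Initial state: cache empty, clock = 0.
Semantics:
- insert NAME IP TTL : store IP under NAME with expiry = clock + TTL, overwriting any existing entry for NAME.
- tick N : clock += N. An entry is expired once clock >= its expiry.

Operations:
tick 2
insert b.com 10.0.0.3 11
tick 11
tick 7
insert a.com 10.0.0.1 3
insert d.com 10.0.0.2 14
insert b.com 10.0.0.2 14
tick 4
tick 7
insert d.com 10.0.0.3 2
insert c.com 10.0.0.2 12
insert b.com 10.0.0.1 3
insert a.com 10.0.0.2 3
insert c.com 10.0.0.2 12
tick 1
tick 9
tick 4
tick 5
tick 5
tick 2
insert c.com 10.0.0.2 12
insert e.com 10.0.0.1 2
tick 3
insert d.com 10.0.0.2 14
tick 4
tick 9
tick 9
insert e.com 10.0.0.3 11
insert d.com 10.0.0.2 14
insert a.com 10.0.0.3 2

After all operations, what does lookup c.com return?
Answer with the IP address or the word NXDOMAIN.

Answer: NXDOMAIN

Derivation:
Op 1: tick 2 -> clock=2.
Op 2: insert b.com -> 10.0.0.3 (expiry=2+11=13). clock=2
Op 3: tick 11 -> clock=13. purged={b.com}
Op 4: tick 7 -> clock=20.
Op 5: insert a.com -> 10.0.0.1 (expiry=20+3=23). clock=20
Op 6: insert d.com -> 10.0.0.2 (expiry=20+14=34). clock=20
Op 7: insert b.com -> 10.0.0.2 (expiry=20+14=34). clock=20
Op 8: tick 4 -> clock=24. purged={a.com}
Op 9: tick 7 -> clock=31.
Op 10: insert d.com -> 10.0.0.3 (expiry=31+2=33). clock=31
Op 11: insert c.com -> 10.0.0.2 (expiry=31+12=43). clock=31
Op 12: insert b.com -> 10.0.0.1 (expiry=31+3=34). clock=31
Op 13: insert a.com -> 10.0.0.2 (expiry=31+3=34). clock=31
Op 14: insert c.com -> 10.0.0.2 (expiry=31+12=43). clock=31
Op 15: tick 1 -> clock=32.
Op 16: tick 9 -> clock=41. purged={a.com,b.com,d.com}
Op 17: tick 4 -> clock=45. purged={c.com}
Op 18: tick 5 -> clock=50.
Op 19: tick 5 -> clock=55.
Op 20: tick 2 -> clock=57.
Op 21: insert c.com -> 10.0.0.2 (expiry=57+12=69). clock=57
Op 22: insert e.com -> 10.0.0.1 (expiry=57+2=59). clock=57
Op 23: tick 3 -> clock=60. purged={e.com}
Op 24: insert d.com -> 10.0.0.2 (expiry=60+14=74). clock=60
Op 25: tick 4 -> clock=64.
Op 26: tick 9 -> clock=73. purged={c.com}
Op 27: tick 9 -> clock=82. purged={d.com}
Op 28: insert e.com -> 10.0.0.3 (expiry=82+11=93). clock=82
Op 29: insert d.com -> 10.0.0.2 (expiry=82+14=96). clock=82
Op 30: insert a.com -> 10.0.0.3 (expiry=82+2=84). clock=82
lookup c.com: not in cache (expired or never inserted)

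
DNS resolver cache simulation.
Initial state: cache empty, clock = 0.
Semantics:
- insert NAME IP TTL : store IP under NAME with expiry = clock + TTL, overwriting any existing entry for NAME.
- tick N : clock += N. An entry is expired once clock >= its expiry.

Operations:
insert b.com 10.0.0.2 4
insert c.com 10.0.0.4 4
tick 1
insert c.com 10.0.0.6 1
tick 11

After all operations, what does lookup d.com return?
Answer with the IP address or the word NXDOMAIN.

Op 1: insert b.com -> 10.0.0.2 (expiry=0+4=4). clock=0
Op 2: insert c.com -> 10.0.0.4 (expiry=0+4=4). clock=0
Op 3: tick 1 -> clock=1.
Op 4: insert c.com -> 10.0.0.6 (expiry=1+1=2). clock=1
Op 5: tick 11 -> clock=12. purged={b.com,c.com}
lookup d.com: not in cache (expired or never inserted)

Answer: NXDOMAIN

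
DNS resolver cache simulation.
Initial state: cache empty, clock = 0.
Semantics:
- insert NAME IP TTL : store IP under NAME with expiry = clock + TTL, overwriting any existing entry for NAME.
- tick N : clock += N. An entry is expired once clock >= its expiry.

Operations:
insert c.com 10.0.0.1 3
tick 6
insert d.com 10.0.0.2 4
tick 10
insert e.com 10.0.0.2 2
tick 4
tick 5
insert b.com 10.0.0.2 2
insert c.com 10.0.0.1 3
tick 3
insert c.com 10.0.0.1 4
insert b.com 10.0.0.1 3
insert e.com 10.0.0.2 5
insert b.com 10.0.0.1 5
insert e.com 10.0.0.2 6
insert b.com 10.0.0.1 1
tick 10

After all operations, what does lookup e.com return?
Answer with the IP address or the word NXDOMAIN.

Answer: NXDOMAIN

Derivation:
Op 1: insert c.com -> 10.0.0.1 (expiry=0+3=3). clock=0
Op 2: tick 6 -> clock=6. purged={c.com}
Op 3: insert d.com -> 10.0.0.2 (expiry=6+4=10). clock=6
Op 4: tick 10 -> clock=16. purged={d.com}
Op 5: insert e.com -> 10.0.0.2 (expiry=16+2=18). clock=16
Op 6: tick 4 -> clock=20. purged={e.com}
Op 7: tick 5 -> clock=25.
Op 8: insert b.com -> 10.0.0.2 (expiry=25+2=27). clock=25
Op 9: insert c.com -> 10.0.0.1 (expiry=25+3=28). clock=25
Op 10: tick 3 -> clock=28. purged={b.com,c.com}
Op 11: insert c.com -> 10.0.0.1 (expiry=28+4=32). clock=28
Op 12: insert b.com -> 10.0.0.1 (expiry=28+3=31). clock=28
Op 13: insert e.com -> 10.0.0.2 (expiry=28+5=33). clock=28
Op 14: insert b.com -> 10.0.0.1 (expiry=28+5=33). clock=28
Op 15: insert e.com -> 10.0.0.2 (expiry=28+6=34). clock=28
Op 16: insert b.com -> 10.0.0.1 (expiry=28+1=29). clock=28
Op 17: tick 10 -> clock=38. purged={b.com,c.com,e.com}
lookup e.com: not in cache (expired or never inserted)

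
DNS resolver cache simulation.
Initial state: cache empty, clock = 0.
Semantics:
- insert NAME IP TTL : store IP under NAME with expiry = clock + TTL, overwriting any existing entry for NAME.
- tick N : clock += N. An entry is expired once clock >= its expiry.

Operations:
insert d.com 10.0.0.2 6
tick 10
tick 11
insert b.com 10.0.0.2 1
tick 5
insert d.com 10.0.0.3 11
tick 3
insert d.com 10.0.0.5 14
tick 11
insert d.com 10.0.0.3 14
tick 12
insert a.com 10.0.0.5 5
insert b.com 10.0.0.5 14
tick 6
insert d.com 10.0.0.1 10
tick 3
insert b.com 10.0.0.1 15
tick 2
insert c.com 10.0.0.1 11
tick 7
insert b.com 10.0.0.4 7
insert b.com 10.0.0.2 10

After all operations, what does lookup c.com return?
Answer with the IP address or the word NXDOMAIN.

Answer: 10.0.0.1

Derivation:
Op 1: insert d.com -> 10.0.0.2 (expiry=0+6=6). clock=0
Op 2: tick 10 -> clock=10. purged={d.com}
Op 3: tick 11 -> clock=21.
Op 4: insert b.com -> 10.0.0.2 (expiry=21+1=22). clock=21
Op 5: tick 5 -> clock=26. purged={b.com}
Op 6: insert d.com -> 10.0.0.3 (expiry=26+11=37). clock=26
Op 7: tick 3 -> clock=29.
Op 8: insert d.com -> 10.0.0.5 (expiry=29+14=43). clock=29
Op 9: tick 11 -> clock=40.
Op 10: insert d.com -> 10.0.0.3 (expiry=40+14=54). clock=40
Op 11: tick 12 -> clock=52.
Op 12: insert a.com -> 10.0.0.5 (expiry=52+5=57). clock=52
Op 13: insert b.com -> 10.0.0.5 (expiry=52+14=66). clock=52
Op 14: tick 6 -> clock=58. purged={a.com,d.com}
Op 15: insert d.com -> 10.0.0.1 (expiry=58+10=68). clock=58
Op 16: tick 3 -> clock=61.
Op 17: insert b.com -> 10.0.0.1 (expiry=61+15=76). clock=61
Op 18: tick 2 -> clock=63.
Op 19: insert c.com -> 10.0.0.1 (expiry=63+11=74). clock=63
Op 20: tick 7 -> clock=70. purged={d.com}
Op 21: insert b.com -> 10.0.0.4 (expiry=70+7=77). clock=70
Op 22: insert b.com -> 10.0.0.2 (expiry=70+10=80). clock=70
lookup c.com: present, ip=10.0.0.1 expiry=74 > clock=70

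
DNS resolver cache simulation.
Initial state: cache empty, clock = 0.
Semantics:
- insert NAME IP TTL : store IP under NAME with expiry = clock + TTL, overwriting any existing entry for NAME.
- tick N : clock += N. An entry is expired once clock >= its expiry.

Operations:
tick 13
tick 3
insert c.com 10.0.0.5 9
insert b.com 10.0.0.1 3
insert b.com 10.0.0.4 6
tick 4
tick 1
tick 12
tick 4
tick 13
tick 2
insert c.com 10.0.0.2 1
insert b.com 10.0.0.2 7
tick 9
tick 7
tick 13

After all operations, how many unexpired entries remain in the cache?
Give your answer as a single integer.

Op 1: tick 13 -> clock=13.
Op 2: tick 3 -> clock=16.
Op 3: insert c.com -> 10.0.0.5 (expiry=16+9=25). clock=16
Op 4: insert b.com -> 10.0.0.1 (expiry=16+3=19). clock=16
Op 5: insert b.com -> 10.0.0.4 (expiry=16+6=22). clock=16
Op 6: tick 4 -> clock=20.
Op 7: tick 1 -> clock=21.
Op 8: tick 12 -> clock=33. purged={b.com,c.com}
Op 9: tick 4 -> clock=37.
Op 10: tick 13 -> clock=50.
Op 11: tick 2 -> clock=52.
Op 12: insert c.com -> 10.0.0.2 (expiry=52+1=53). clock=52
Op 13: insert b.com -> 10.0.0.2 (expiry=52+7=59). clock=52
Op 14: tick 9 -> clock=61. purged={b.com,c.com}
Op 15: tick 7 -> clock=68.
Op 16: tick 13 -> clock=81.
Final cache (unexpired): {} -> size=0

Answer: 0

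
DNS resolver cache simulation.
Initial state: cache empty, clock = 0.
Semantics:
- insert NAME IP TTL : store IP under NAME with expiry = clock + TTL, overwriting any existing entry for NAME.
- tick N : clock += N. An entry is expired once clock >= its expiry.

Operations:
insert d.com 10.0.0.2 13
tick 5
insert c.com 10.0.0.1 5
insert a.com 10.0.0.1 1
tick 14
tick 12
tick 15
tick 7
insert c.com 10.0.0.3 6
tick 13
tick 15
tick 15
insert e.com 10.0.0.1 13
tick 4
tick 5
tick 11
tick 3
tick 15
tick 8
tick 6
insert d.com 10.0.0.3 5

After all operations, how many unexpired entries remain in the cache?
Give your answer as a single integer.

Op 1: insert d.com -> 10.0.0.2 (expiry=0+13=13). clock=0
Op 2: tick 5 -> clock=5.
Op 3: insert c.com -> 10.0.0.1 (expiry=5+5=10). clock=5
Op 4: insert a.com -> 10.0.0.1 (expiry=5+1=6). clock=5
Op 5: tick 14 -> clock=19. purged={a.com,c.com,d.com}
Op 6: tick 12 -> clock=31.
Op 7: tick 15 -> clock=46.
Op 8: tick 7 -> clock=53.
Op 9: insert c.com -> 10.0.0.3 (expiry=53+6=59). clock=53
Op 10: tick 13 -> clock=66. purged={c.com}
Op 11: tick 15 -> clock=81.
Op 12: tick 15 -> clock=96.
Op 13: insert e.com -> 10.0.0.1 (expiry=96+13=109). clock=96
Op 14: tick 4 -> clock=100.
Op 15: tick 5 -> clock=105.
Op 16: tick 11 -> clock=116. purged={e.com}
Op 17: tick 3 -> clock=119.
Op 18: tick 15 -> clock=134.
Op 19: tick 8 -> clock=142.
Op 20: tick 6 -> clock=148.
Op 21: insert d.com -> 10.0.0.3 (expiry=148+5=153). clock=148
Final cache (unexpired): {d.com} -> size=1

Answer: 1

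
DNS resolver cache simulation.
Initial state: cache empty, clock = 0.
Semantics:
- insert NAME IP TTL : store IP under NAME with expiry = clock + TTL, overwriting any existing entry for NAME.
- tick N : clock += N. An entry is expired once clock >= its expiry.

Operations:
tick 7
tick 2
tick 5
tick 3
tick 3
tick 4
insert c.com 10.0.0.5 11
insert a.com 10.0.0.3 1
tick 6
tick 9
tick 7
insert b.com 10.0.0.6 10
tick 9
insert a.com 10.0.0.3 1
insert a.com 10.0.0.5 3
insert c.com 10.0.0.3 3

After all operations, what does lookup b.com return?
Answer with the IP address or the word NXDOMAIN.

Op 1: tick 7 -> clock=7.
Op 2: tick 2 -> clock=9.
Op 3: tick 5 -> clock=14.
Op 4: tick 3 -> clock=17.
Op 5: tick 3 -> clock=20.
Op 6: tick 4 -> clock=24.
Op 7: insert c.com -> 10.0.0.5 (expiry=24+11=35). clock=24
Op 8: insert a.com -> 10.0.0.3 (expiry=24+1=25). clock=24
Op 9: tick 6 -> clock=30. purged={a.com}
Op 10: tick 9 -> clock=39. purged={c.com}
Op 11: tick 7 -> clock=46.
Op 12: insert b.com -> 10.0.0.6 (expiry=46+10=56). clock=46
Op 13: tick 9 -> clock=55.
Op 14: insert a.com -> 10.0.0.3 (expiry=55+1=56). clock=55
Op 15: insert a.com -> 10.0.0.5 (expiry=55+3=58). clock=55
Op 16: insert c.com -> 10.0.0.3 (expiry=55+3=58). clock=55
lookup b.com: present, ip=10.0.0.6 expiry=56 > clock=55

Answer: 10.0.0.6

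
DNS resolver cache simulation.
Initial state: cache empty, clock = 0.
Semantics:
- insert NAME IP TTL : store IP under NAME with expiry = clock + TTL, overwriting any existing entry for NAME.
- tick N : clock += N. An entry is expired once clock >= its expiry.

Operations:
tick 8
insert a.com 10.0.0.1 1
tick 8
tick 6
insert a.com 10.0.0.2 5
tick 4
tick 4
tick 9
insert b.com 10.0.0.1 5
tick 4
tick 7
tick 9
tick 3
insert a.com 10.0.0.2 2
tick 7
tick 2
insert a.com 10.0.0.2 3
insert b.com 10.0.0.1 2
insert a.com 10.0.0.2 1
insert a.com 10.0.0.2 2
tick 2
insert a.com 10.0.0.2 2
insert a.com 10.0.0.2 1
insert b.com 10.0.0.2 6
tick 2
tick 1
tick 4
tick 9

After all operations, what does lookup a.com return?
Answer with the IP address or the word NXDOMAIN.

Op 1: tick 8 -> clock=8.
Op 2: insert a.com -> 10.0.0.1 (expiry=8+1=9). clock=8
Op 3: tick 8 -> clock=16. purged={a.com}
Op 4: tick 6 -> clock=22.
Op 5: insert a.com -> 10.0.0.2 (expiry=22+5=27). clock=22
Op 6: tick 4 -> clock=26.
Op 7: tick 4 -> clock=30. purged={a.com}
Op 8: tick 9 -> clock=39.
Op 9: insert b.com -> 10.0.0.1 (expiry=39+5=44). clock=39
Op 10: tick 4 -> clock=43.
Op 11: tick 7 -> clock=50. purged={b.com}
Op 12: tick 9 -> clock=59.
Op 13: tick 3 -> clock=62.
Op 14: insert a.com -> 10.0.0.2 (expiry=62+2=64). clock=62
Op 15: tick 7 -> clock=69. purged={a.com}
Op 16: tick 2 -> clock=71.
Op 17: insert a.com -> 10.0.0.2 (expiry=71+3=74). clock=71
Op 18: insert b.com -> 10.0.0.1 (expiry=71+2=73). clock=71
Op 19: insert a.com -> 10.0.0.2 (expiry=71+1=72). clock=71
Op 20: insert a.com -> 10.0.0.2 (expiry=71+2=73). clock=71
Op 21: tick 2 -> clock=73. purged={a.com,b.com}
Op 22: insert a.com -> 10.0.0.2 (expiry=73+2=75). clock=73
Op 23: insert a.com -> 10.0.0.2 (expiry=73+1=74). clock=73
Op 24: insert b.com -> 10.0.0.2 (expiry=73+6=79). clock=73
Op 25: tick 2 -> clock=75. purged={a.com}
Op 26: tick 1 -> clock=76.
Op 27: tick 4 -> clock=80. purged={b.com}
Op 28: tick 9 -> clock=89.
lookup a.com: not in cache (expired or never inserted)

Answer: NXDOMAIN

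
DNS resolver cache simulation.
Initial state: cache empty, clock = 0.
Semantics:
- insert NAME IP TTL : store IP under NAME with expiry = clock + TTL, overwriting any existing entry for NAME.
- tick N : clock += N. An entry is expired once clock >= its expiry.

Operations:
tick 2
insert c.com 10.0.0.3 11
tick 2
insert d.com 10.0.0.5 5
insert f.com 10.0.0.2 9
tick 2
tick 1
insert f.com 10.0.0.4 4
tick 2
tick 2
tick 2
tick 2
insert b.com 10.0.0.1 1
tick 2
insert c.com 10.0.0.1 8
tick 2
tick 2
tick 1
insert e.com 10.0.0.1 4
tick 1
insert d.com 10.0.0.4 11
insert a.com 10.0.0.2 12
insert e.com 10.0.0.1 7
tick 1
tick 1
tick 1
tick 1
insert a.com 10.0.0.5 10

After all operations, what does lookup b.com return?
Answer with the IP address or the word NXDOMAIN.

Answer: NXDOMAIN

Derivation:
Op 1: tick 2 -> clock=2.
Op 2: insert c.com -> 10.0.0.3 (expiry=2+11=13). clock=2
Op 3: tick 2 -> clock=4.
Op 4: insert d.com -> 10.0.0.5 (expiry=4+5=9). clock=4
Op 5: insert f.com -> 10.0.0.2 (expiry=4+9=13). clock=4
Op 6: tick 2 -> clock=6.
Op 7: tick 1 -> clock=7.
Op 8: insert f.com -> 10.0.0.4 (expiry=7+4=11). clock=7
Op 9: tick 2 -> clock=9. purged={d.com}
Op 10: tick 2 -> clock=11. purged={f.com}
Op 11: tick 2 -> clock=13. purged={c.com}
Op 12: tick 2 -> clock=15.
Op 13: insert b.com -> 10.0.0.1 (expiry=15+1=16). clock=15
Op 14: tick 2 -> clock=17. purged={b.com}
Op 15: insert c.com -> 10.0.0.1 (expiry=17+8=25). clock=17
Op 16: tick 2 -> clock=19.
Op 17: tick 2 -> clock=21.
Op 18: tick 1 -> clock=22.
Op 19: insert e.com -> 10.0.0.1 (expiry=22+4=26). clock=22
Op 20: tick 1 -> clock=23.
Op 21: insert d.com -> 10.0.0.4 (expiry=23+11=34). clock=23
Op 22: insert a.com -> 10.0.0.2 (expiry=23+12=35). clock=23
Op 23: insert e.com -> 10.0.0.1 (expiry=23+7=30). clock=23
Op 24: tick 1 -> clock=24.
Op 25: tick 1 -> clock=25. purged={c.com}
Op 26: tick 1 -> clock=26.
Op 27: tick 1 -> clock=27.
Op 28: insert a.com -> 10.0.0.5 (expiry=27+10=37). clock=27
lookup b.com: not in cache (expired or never inserted)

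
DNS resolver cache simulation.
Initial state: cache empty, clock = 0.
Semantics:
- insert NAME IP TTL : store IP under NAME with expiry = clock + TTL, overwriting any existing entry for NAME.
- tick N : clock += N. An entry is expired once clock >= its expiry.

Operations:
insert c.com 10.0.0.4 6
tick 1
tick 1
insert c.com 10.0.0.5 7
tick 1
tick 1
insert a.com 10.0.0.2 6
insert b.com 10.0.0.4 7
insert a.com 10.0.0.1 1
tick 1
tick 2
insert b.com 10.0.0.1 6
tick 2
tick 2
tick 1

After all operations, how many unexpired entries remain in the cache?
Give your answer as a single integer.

Op 1: insert c.com -> 10.0.0.4 (expiry=0+6=6). clock=0
Op 2: tick 1 -> clock=1.
Op 3: tick 1 -> clock=2.
Op 4: insert c.com -> 10.0.0.5 (expiry=2+7=9). clock=2
Op 5: tick 1 -> clock=3.
Op 6: tick 1 -> clock=4.
Op 7: insert a.com -> 10.0.0.2 (expiry=4+6=10). clock=4
Op 8: insert b.com -> 10.0.0.4 (expiry=4+7=11). clock=4
Op 9: insert a.com -> 10.0.0.1 (expiry=4+1=5). clock=4
Op 10: tick 1 -> clock=5. purged={a.com}
Op 11: tick 2 -> clock=7.
Op 12: insert b.com -> 10.0.0.1 (expiry=7+6=13). clock=7
Op 13: tick 2 -> clock=9. purged={c.com}
Op 14: tick 2 -> clock=11.
Op 15: tick 1 -> clock=12.
Final cache (unexpired): {b.com} -> size=1

Answer: 1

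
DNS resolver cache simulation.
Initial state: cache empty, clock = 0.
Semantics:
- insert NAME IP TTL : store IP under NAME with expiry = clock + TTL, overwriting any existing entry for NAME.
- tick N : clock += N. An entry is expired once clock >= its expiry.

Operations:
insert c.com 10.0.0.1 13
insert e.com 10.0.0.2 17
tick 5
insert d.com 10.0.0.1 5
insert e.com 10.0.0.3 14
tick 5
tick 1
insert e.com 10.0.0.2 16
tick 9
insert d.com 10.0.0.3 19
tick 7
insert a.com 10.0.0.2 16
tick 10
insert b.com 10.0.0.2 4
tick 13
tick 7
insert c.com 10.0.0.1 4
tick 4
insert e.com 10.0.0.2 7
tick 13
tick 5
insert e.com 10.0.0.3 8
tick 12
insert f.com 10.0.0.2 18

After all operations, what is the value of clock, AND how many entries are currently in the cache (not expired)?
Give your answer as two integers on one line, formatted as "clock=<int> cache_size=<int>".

Answer: clock=91 cache_size=1

Derivation:
Op 1: insert c.com -> 10.0.0.1 (expiry=0+13=13). clock=0
Op 2: insert e.com -> 10.0.0.2 (expiry=0+17=17). clock=0
Op 3: tick 5 -> clock=5.
Op 4: insert d.com -> 10.0.0.1 (expiry=5+5=10). clock=5
Op 5: insert e.com -> 10.0.0.3 (expiry=5+14=19). clock=5
Op 6: tick 5 -> clock=10. purged={d.com}
Op 7: tick 1 -> clock=11.
Op 8: insert e.com -> 10.0.0.2 (expiry=11+16=27). clock=11
Op 9: tick 9 -> clock=20. purged={c.com}
Op 10: insert d.com -> 10.0.0.3 (expiry=20+19=39). clock=20
Op 11: tick 7 -> clock=27. purged={e.com}
Op 12: insert a.com -> 10.0.0.2 (expiry=27+16=43). clock=27
Op 13: tick 10 -> clock=37.
Op 14: insert b.com -> 10.0.0.2 (expiry=37+4=41). clock=37
Op 15: tick 13 -> clock=50. purged={a.com,b.com,d.com}
Op 16: tick 7 -> clock=57.
Op 17: insert c.com -> 10.0.0.1 (expiry=57+4=61). clock=57
Op 18: tick 4 -> clock=61. purged={c.com}
Op 19: insert e.com -> 10.0.0.2 (expiry=61+7=68). clock=61
Op 20: tick 13 -> clock=74. purged={e.com}
Op 21: tick 5 -> clock=79.
Op 22: insert e.com -> 10.0.0.3 (expiry=79+8=87). clock=79
Op 23: tick 12 -> clock=91. purged={e.com}
Op 24: insert f.com -> 10.0.0.2 (expiry=91+18=109). clock=91
Final clock = 91
Final cache (unexpired): {f.com} -> size=1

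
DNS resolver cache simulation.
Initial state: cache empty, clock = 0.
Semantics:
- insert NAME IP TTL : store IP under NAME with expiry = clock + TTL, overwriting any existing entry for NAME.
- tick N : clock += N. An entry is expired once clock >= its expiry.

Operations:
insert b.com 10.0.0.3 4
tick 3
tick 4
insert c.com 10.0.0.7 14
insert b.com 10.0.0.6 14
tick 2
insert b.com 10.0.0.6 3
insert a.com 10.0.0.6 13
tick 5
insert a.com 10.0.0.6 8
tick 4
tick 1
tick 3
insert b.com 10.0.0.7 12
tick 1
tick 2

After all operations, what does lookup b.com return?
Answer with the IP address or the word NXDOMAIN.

Answer: 10.0.0.7

Derivation:
Op 1: insert b.com -> 10.0.0.3 (expiry=0+4=4). clock=0
Op 2: tick 3 -> clock=3.
Op 3: tick 4 -> clock=7. purged={b.com}
Op 4: insert c.com -> 10.0.0.7 (expiry=7+14=21). clock=7
Op 5: insert b.com -> 10.0.0.6 (expiry=7+14=21). clock=7
Op 6: tick 2 -> clock=9.
Op 7: insert b.com -> 10.0.0.6 (expiry=9+3=12). clock=9
Op 8: insert a.com -> 10.0.0.6 (expiry=9+13=22). clock=9
Op 9: tick 5 -> clock=14. purged={b.com}
Op 10: insert a.com -> 10.0.0.6 (expiry=14+8=22). clock=14
Op 11: tick 4 -> clock=18.
Op 12: tick 1 -> clock=19.
Op 13: tick 3 -> clock=22. purged={a.com,c.com}
Op 14: insert b.com -> 10.0.0.7 (expiry=22+12=34). clock=22
Op 15: tick 1 -> clock=23.
Op 16: tick 2 -> clock=25.
lookup b.com: present, ip=10.0.0.7 expiry=34 > clock=25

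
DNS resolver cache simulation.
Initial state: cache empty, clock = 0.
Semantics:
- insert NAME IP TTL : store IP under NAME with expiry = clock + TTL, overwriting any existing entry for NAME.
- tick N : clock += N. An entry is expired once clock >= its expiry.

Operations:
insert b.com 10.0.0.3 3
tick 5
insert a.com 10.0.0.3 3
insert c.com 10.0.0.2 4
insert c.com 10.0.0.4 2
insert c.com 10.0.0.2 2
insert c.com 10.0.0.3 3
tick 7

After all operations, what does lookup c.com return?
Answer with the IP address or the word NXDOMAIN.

Op 1: insert b.com -> 10.0.0.3 (expiry=0+3=3). clock=0
Op 2: tick 5 -> clock=5. purged={b.com}
Op 3: insert a.com -> 10.0.0.3 (expiry=5+3=8). clock=5
Op 4: insert c.com -> 10.0.0.2 (expiry=5+4=9). clock=5
Op 5: insert c.com -> 10.0.0.4 (expiry=5+2=7). clock=5
Op 6: insert c.com -> 10.0.0.2 (expiry=5+2=7). clock=5
Op 7: insert c.com -> 10.0.0.3 (expiry=5+3=8). clock=5
Op 8: tick 7 -> clock=12. purged={a.com,c.com}
lookup c.com: not in cache (expired or never inserted)

Answer: NXDOMAIN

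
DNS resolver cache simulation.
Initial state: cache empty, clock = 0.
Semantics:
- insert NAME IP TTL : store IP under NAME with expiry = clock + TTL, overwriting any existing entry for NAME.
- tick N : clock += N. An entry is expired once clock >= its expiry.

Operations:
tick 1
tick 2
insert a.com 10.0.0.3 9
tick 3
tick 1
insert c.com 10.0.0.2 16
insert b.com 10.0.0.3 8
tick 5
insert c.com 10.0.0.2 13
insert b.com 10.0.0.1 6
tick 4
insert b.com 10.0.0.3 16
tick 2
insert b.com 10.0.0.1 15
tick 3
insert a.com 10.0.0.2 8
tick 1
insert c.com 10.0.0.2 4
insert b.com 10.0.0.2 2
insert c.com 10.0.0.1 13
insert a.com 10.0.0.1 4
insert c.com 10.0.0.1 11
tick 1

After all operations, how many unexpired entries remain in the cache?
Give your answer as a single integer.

Answer: 3

Derivation:
Op 1: tick 1 -> clock=1.
Op 2: tick 2 -> clock=3.
Op 3: insert a.com -> 10.0.0.3 (expiry=3+9=12). clock=3
Op 4: tick 3 -> clock=6.
Op 5: tick 1 -> clock=7.
Op 6: insert c.com -> 10.0.0.2 (expiry=7+16=23). clock=7
Op 7: insert b.com -> 10.0.0.3 (expiry=7+8=15). clock=7
Op 8: tick 5 -> clock=12. purged={a.com}
Op 9: insert c.com -> 10.0.0.2 (expiry=12+13=25). clock=12
Op 10: insert b.com -> 10.0.0.1 (expiry=12+6=18). clock=12
Op 11: tick 4 -> clock=16.
Op 12: insert b.com -> 10.0.0.3 (expiry=16+16=32). clock=16
Op 13: tick 2 -> clock=18.
Op 14: insert b.com -> 10.0.0.1 (expiry=18+15=33). clock=18
Op 15: tick 3 -> clock=21.
Op 16: insert a.com -> 10.0.0.2 (expiry=21+8=29). clock=21
Op 17: tick 1 -> clock=22.
Op 18: insert c.com -> 10.0.0.2 (expiry=22+4=26). clock=22
Op 19: insert b.com -> 10.0.0.2 (expiry=22+2=24). clock=22
Op 20: insert c.com -> 10.0.0.1 (expiry=22+13=35). clock=22
Op 21: insert a.com -> 10.0.0.1 (expiry=22+4=26). clock=22
Op 22: insert c.com -> 10.0.0.1 (expiry=22+11=33). clock=22
Op 23: tick 1 -> clock=23.
Final cache (unexpired): {a.com,b.com,c.com} -> size=3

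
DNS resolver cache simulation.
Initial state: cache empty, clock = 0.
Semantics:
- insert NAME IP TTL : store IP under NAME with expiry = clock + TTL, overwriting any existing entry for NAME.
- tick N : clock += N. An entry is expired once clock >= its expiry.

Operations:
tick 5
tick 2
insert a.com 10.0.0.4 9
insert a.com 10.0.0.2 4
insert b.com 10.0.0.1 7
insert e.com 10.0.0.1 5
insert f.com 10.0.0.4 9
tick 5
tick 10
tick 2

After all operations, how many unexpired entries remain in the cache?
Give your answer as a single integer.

Op 1: tick 5 -> clock=5.
Op 2: tick 2 -> clock=7.
Op 3: insert a.com -> 10.0.0.4 (expiry=7+9=16). clock=7
Op 4: insert a.com -> 10.0.0.2 (expiry=7+4=11). clock=7
Op 5: insert b.com -> 10.0.0.1 (expiry=7+7=14). clock=7
Op 6: insert e.com -> 10.0.0.1 (expiry=7+5=12). clock=7
Op 7: insert f.com -> 10.0.0.4 (expiry=7+9=16). clock=7
Op 8: tick 5 -> clock=12. purged={a.com,e.com}
Op 9: tick 10 -> clock=22. purged={b.com,f.com}
Op 10: tick 2 -> clock=24.
Final cache (unexpired): {} -> size=0

Answer: 0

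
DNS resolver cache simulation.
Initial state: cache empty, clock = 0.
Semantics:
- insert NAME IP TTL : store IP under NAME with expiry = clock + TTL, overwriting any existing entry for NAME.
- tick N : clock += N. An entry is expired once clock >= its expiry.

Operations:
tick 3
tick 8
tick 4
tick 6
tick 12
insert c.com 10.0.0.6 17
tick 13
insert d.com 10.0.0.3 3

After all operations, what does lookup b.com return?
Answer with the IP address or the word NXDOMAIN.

Answer: NXDOMAIN

Derivation:
Op 1: tick 3 -> clock=3.
Op 2: tick 8 -> clock=11.
Op 3: tick 4 -> clock=15.
Op 4: tick 6 -> clock=21.
Op 5: tick 12 -> clock=33.
Op 6: insert c.com -> 10.0.0.6 (expiry=33+17=50). clock=33
Op 7: tick 13 -> clock=46.
Op 8: insert d.com -> 10.0.0.3 (expiry=46+3=49). clock=46
lookup b.com: not in cache (expired or never inserted)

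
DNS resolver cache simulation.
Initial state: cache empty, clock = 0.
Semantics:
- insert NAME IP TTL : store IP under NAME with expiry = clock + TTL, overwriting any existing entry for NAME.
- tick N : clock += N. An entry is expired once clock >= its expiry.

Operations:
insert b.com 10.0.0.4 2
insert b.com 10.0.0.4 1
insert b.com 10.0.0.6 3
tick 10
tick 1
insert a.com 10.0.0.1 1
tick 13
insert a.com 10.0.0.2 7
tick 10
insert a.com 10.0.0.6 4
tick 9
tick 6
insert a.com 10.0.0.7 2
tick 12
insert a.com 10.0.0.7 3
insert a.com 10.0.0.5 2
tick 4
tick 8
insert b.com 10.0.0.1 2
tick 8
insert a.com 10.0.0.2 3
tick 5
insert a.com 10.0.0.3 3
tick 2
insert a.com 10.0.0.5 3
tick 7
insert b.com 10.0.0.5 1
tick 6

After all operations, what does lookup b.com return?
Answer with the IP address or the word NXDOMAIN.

Op 1: insert b.com -> 10.0.0.4 (expiry=0+2=2). clock=0
Op 2: insert b.com -> 10.0.0.4 (expiry=0+1=1). clock=0
Op 3: insert b.com -> 10.0.0.6 (expiry=0+3=3). clock=0
Op 4: tick 10 -> clock=10. purged={b.com}
Op 5: tick 1 -> clock=11.
Op 6: insert a.com -> 10.0.0.1 (expiry=11+1=12). clock=11
Op 7: tick 13 -> clock=24. purged={a.com}
Op 8: insert a.com -> 10.0.0.2 (expiry=24+7=31). clock=24
Op 9: tick 10 -> clock=34. purged={a.com}
Op 10: insert a.com -> 10.0.0.6 (expiry=34+4=38). clock=34
Op 11: tick 9 -> clock=43. purged={a.com}
Op 12: tick 6 -> clock=49.
Op 13: insert a.com -> 10.0.0.7 (expiry=49+2=51). clock=49
Op 14: tick 12 -> clock=61. purged={a.com}
Op 15: insert a.com -> 10.0.0.7 (expiry=61+3=64). clock=61
Op 16: insert a.com -> 10.0.0.5 (expiry=61+2=63). clock=61
Op 17: tick 4 -> clock=65. purged={a.com}
Op 18: tick 8 -> clock=73.
Op 19: insert b.com -> 10.0.0.1 (expiry=73+2=75). clock=73
Op 20: tick 8 -> clock=81. purged={b.com}
Op 21: insert a.com -> 10.0.0.2 (expiry=81+3=84). clock=81
Op 22: tick 5 -> clock=86. purged={a.com}
Op 23: insert a.com -> 10.0.0.3 (expiry=86+3=89). clock=86
Op 24: tick 2 -> clock=88.
Op 25: insert a.com -> 10.0.0.5 (expiry=88+3=91). clock=88
Op 26: tick 7 -> clock=95. purged={a.com}
Op 27: insert b.com -> 10.0.0.5 (expiry=95+1=96). clock=95
Op 28: tick 6 -> clock=101. purged={b.com}
lookup b.com: not in cache (expired or never inserted)

Answer: NXDOMAIN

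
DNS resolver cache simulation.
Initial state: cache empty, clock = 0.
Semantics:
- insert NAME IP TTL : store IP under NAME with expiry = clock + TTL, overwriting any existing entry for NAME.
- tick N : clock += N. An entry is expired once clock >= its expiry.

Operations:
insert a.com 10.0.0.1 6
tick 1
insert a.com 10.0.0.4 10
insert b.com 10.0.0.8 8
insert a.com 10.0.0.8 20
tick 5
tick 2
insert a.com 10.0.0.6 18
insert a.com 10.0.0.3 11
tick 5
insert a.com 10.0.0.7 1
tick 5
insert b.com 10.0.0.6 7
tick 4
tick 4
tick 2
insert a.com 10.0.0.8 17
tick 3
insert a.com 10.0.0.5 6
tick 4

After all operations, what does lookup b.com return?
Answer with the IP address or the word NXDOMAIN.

Answer: NXDOMAIN

Derivation:
Op 1: insert a.com -> 10.0.0.1 (expiry=0+6=6). clock=0
Op 2: tick 1 -> clock=1.
Op 3: insert a.com -> 10.0.0.4 (expiry=1+10=11). clock=1
Op 4: insert b.com -> 10.0.0.8 (expiry=1+8=9). clock=1
Op 5: insert a.com -> 10.0.0.8 (expiry=1+20=21). clock=1
Op 6: tick 5 -> clock=6.
Op 7: tick 2 -> clock=8.
Op 8: insert a.com -> 10.0.0.6 (expiry=8+18=26). clock=8
Op 9: insert a.com -> 10.0.0.3 (expiry=8+11=19). clock=8
Op 10: tick 5 -> clock=13. purged={b.com}
Op 11: insert a.com -> 10.0.0.7 (expiry=13+1=14). clock=13
Op 12: tick 5 -> clock=18. purged={a.com}
Op 13: insert b.com -> 10.0.0.6 (expiry=18+7=25). clock=18
Op 14: tick 4 -> clock=22.
Op 15: tick 4 -> clock=26. purged={b.com}
Op 16: tick 2 -> clock=28.
Op 17: insert a.com -> 10.0.0.8 (expiry=28+17=45). clock=28
Op 18: tick 3 -> clock=31.
Op 19: insert a.com -> 10.0.0.5 (expiry=31+6=37). clock=31
Op 20: tick 4 -> clock=35.
lookup b.com: not in cache (expired or never inserted)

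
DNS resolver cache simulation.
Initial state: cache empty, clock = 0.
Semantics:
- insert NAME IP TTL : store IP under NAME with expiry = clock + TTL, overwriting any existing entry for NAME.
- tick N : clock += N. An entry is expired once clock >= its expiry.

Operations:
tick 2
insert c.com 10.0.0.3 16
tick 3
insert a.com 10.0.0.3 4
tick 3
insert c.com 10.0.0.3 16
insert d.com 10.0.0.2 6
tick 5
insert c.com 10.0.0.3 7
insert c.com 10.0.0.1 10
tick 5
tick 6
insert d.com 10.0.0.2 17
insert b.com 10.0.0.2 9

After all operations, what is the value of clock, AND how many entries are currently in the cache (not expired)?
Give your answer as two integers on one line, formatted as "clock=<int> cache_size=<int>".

Op 1: tick 2 -> clock=2.
Op 2: insert c.com -> 10.0.0.3 (expiry=2+16=18). clock=2
Op 3: tick 3 -> clock=5.
Op 4: insert a.com -> 10.0.0.3 (expiry=5+4=9). clock=5
Op 5: tick 3 -> clock=8.
Op 6: insert c.com -> 10.0.0.3 (expiry=8+16=24). clock=8
Op 7: insert d.com -> 10.0.0.2 (expiry=8+6=14). clock=8
Op 8: tick 5 -> clock=13. purged={a.com}
Op 9: insert c.com -> 10.0.0.3 (expiry=13+7=20). clock=13
Op 10: insert c.com -> 10.0.0.1 (expiry=13+10=23). clock=13
Op 11: tick 5 -> clock=18. purged={d.com}
Op 12: tick 6 -> clock=24. purged={c.com}
Op 13: insert d.com -> 10.0.0.2 (expiry=24+17=41). clock=24
Op 14: insert b.com -> 10.0.0.2 (expiry=24+9=33). clock=24
Final clock = 24
Final cache (unexpired): {b.com,d.com} -> size=2

Answer: clock=24 cache_size=2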